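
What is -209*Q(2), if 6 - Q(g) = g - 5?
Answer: -1881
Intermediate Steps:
Q(g) = 11 - g (Q(g) = 6 - (g - 5) = 6 - (-5 + g) = 6 + (5 - g) = 11 - g)
-209*Q(2) = -209*(11 - 1*2) = -209*(11 - 2) = -209*9 = -1881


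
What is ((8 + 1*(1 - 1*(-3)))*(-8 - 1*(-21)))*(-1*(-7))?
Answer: 1092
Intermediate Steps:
((8 + 1*(1 - 1*(-3)))*(-8 - 1*(-21)))*(-1*(-7)) = ((8 + 1*(1 + 3))*(-8 + 21))*7 = ((8 + 1*4)*13)*7 = ((8 + 4)*13)*7 = (12*13)*7 = 156*7 = 1092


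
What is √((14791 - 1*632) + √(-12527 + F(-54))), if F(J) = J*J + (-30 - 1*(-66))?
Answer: √(14159 + 5*I*√383) ≈ 118.99 + 0.4112*I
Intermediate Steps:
F(J) = 36 + J² (F(J) = J² + (-30 + 66) = J² + 36 = 36 + J²)
√((14791 - 1*632) + √(-12527 + F(-54))) = √((14791 - 1*632) + √(-12527 + (36 + (-54)²))) = √((14791 - 632) + √(-12527 + (36 + 2916))) = √(14159 + √(-12527 + 2952)) = √(14159 + √(-9575)) = √(14159 + 5*I*√383)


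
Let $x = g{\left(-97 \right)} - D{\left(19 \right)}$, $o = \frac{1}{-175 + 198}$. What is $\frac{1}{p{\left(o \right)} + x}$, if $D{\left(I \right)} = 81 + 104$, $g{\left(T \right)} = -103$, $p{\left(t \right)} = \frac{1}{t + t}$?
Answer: $- \frac{2}{553} \approx -0.0036166$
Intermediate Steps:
$o = \frac{1}{23} \approx 0.043478$
$p{\left(t \right)} = \frac{1}{2 t}$
$D{\left(I \right)} = 185$
$x = -288$ ($x = -103 - 185 = -288$)
$\frac{1}{p{\left(o \right)} + x} = \frac{1}{\frac{\frac{1}{\frac{1}{23}}}{2} - 288} = \frac{1}{\frac{1}{2} \cdot 23 - 288} = \frac{1}{\frac{23}{2} - 288} = \frac{1}{- \frac{553}{2}} = - \frac{2}{553}$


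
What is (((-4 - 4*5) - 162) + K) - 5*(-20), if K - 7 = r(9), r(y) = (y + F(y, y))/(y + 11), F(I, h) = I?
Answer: -781/10 ≈ -78.100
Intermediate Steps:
r(y) = 2*y/(11 + y) (r(y) = (y + y)/(y + 11) = (2*y)/(11 + y) = 2*y/(11 + y))
K = 79/10 (K = 7 + 2*9/(11 + 9) = 7 + 2*9/20 = 7 + 2*9*(1/20) = 7 + 9/10 = 79/10 ≈ 7.9000)
(((-4 - 4*5) - 162) + K) - 5*(-20) = (((-4 - 4*5) - 162) + 79/10) - 5*(-20) = (((-4 - 20) - 162) + 79/10) + 100 = ((-24 - 162) + 79/10) + 100 = (-186 + 79/10) + 100 = -1781/10 + 100 = -781/10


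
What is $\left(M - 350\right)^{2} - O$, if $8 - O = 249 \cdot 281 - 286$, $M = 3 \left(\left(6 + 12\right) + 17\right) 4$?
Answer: $74575$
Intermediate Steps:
$M = 420$ ($M = 3 \left(18 + 17\right) 4 = 3 \cdot 35 \cdot 4 = 105 \cdot 4 = 420$)
$O = -69675$ ($O = 8 - \left(249 \cdot 281 - 286\right) = 8 - \left(69969 - 286\right) = 8 - 69683 = -69675$)
$\left(M - 350\right)^{2} - O = \left(420 - 350\right)^{2} - -69675 = 70^{2} + 69675 = 4900 + 69675 = 74575$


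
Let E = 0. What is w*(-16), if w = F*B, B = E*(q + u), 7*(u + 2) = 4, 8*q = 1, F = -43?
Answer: 0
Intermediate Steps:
q = 1/8 (q = (1/8)*1 = 1/8 ≈ 0.12500)
u = -10/7 (u = -2 + (1/7)*4 = -2 + 4/7 = -10/7 ≈ -1.4286)
B = 0 (B = 0*(1/8 - 10/7) = 0*(-73/56) = 0)
w = 0 (w = -43*0 = 0)
w*(-16) = 0*(-16) = 0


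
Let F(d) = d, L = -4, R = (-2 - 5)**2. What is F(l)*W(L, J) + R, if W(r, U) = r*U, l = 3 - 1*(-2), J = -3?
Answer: 109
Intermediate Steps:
R = 49 (R = (-7)**2 = 49)
l = 5 (l = 3 + 2 = 5)
W(r, U) = U*r
F(l)*W(L, J) + R = 5*(-3*(-4)) + 49 = 5*12 + 49 = 60 + 49 = 109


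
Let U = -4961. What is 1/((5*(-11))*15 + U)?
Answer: -1/5786 ≈ -0.00017283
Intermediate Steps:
1/((5*(-11))*15 + U) = 1/((5*(-11))*15 - 4961) = 1/(-55*15 - 4961) = 1/(-825 - 4961) = 1/(-5786) = -1/5786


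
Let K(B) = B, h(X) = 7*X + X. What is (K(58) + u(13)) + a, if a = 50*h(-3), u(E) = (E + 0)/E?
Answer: -1141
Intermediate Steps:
h(X) = 8*X
u(E) = 1 (u(E) = E/E = 1)
a = -1200 (a = 50*(8*(-3)) = 50*(-24) = -1200)
(K(58) + u(13)) + a = (58 + 1) - 1200 = 59 - 1200 = -1141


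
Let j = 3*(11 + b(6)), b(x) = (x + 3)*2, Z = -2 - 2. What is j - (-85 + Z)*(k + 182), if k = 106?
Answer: 25719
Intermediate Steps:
Z = -4
b(x) = 6 + 2*x (b(x) = (3 + x)*2 = 6 + 2*x)
j = 87 (j = 3*(11 + (6 + 2*6)) = 3*(11 + (6 + 12)) = 3*(11 + 18) = 3*29 = 87)
j - (-85 + Z)*(k + 182) = 87 - (-85 - 4)*(106 + 182) = 87 - (-89)*288 = 87 - 1*(-25632) = 87 + 25632 = 25719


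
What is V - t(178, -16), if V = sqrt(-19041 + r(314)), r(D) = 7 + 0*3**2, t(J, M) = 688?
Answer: -688 + I*sqrt(19034) ≈ -688.0 + 137.96*I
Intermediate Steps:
r(D) = 7 (r(D) = 7 + 0*9 = 7 + 0 = 7)
V = I*sqrt(19034) (V = sqrt(-19041 + 7) = sqrt(-19034) = I*sqrt(19034) ≈ 137.96*I)
V - t(178, -16) = I*sqrt(19034) - 1*688 = I*sqrt(19034) - 688 = -688 + I*sqrt(19034)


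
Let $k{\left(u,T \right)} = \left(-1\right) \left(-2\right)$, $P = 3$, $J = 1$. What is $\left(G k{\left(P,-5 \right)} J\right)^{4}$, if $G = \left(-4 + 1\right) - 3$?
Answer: $20736$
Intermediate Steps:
$k{\left(u,T \right)} = 2$
$G = -6$ ($G = -3 - 3 = -6$)
$\left(G k{\left(P,-5 \right)} J\right)^{4} = \left(- 6 \cdot 2 \cdot 1\right)^{4} = \left(\left(-6\right) 2\right)^{4} = \left(-12\right)^{4} = 20736$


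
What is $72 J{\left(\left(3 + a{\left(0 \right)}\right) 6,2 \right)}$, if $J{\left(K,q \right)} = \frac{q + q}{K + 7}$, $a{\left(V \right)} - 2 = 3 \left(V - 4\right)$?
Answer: $- \frac{288}{35} \approx -8.2286$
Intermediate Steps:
$a{\left(V \right)} = -10 + 3 V$ ($a{\left(V \right)} = 2 + 3 \left(V - 4\right) = 2 + 3 \left(-4 + V\right) = 2 + \left(-12 + 3 V\right) = -10 + 3 V$)
$J{\left(K,q \right)} = \frac{2 q}{7 + K}$
$72 J{\left(\left(3 + a{\left(0 \right)}\right) 6,2 \right)} = 72 \cdot 2 \cdot 2 \frac{1}{7 + \left(3 + \left(-10 + 3 \cdot 0\right)\right) 6} = 72 \cdot 2 \cdot 2 \frac{1}{7 + \left(3 + \left(-10 + 0\right)\right) 6} = 72 \cdot 2 \cdot 2 \frac{1}{7 + \left(3 - 10\right) 6} = 72 \cdot 2 \cdot 2 \frac{1}{7 - 42} = 72 \cdot 2 \cdot 2 \frac{1}{-35} = 72 \cdot 2 \cdot 2 \left(- \frac{1}{35}\right) = 72 \left(- \frac{4}{35}\right) = - \frac{288}{35}$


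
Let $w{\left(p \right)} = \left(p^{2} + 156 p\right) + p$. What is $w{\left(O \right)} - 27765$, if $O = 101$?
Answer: $-1707$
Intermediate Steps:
$w{\left(p \right)} = p^{2} + 157 p$
$w{\left(O \right)} - 27765 = 101 \left(157 + 101\right) - 27765 = 101 \cdot 258 - 27765 = 26058 - 27765 = -1707$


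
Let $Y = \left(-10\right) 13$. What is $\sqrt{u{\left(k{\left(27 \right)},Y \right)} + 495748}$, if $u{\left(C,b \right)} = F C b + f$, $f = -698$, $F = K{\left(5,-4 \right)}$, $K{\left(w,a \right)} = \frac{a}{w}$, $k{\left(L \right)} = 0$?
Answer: $5 \sqrt{19802} \approx 703.6$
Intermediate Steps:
$Y = -130$
$F = - \frac{4}{5} \approx -0.8$
$u{\left(C,b \right)} = -698 - \frac{4 C b}{5}$ ($u{\left(C,b \right)} = - \frac{4 C}{5} b - 698 = - \frac{4 C b}{5} - 698 = -698 - \frac{4 C b}{5}$)
$\sqrt{u{\left(k{\left(27 \right)},Y \right)} + 495748} = \sqrt{\left(-698 - 0 \left(-130\right)\right) + 495748} = \sqrt{\left(-698 + 0\right) + 495748} = \sqrt{-698 + 495748} = \sqrt{495050} = 5 \sqrt{19802}$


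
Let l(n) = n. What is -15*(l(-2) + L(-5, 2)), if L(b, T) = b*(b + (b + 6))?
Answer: -270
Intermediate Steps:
L(b, T) = b*(6 + 2*b) (L(b, T) = b*(b + (6 + b)) = b*(6 + 2*b))
-15*(l(-2) + L(-5, 2)) = -15*(-2 + 2*(-5)*(3 - 5)) = -15*(-2 + 2*(-5)*(-2)) = -15*(-2 + 20) = -15*18 = -270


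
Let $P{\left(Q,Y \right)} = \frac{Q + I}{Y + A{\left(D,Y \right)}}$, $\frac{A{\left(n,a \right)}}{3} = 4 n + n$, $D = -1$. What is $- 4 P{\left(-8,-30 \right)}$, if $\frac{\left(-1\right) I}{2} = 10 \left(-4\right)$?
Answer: $\frac{32}{5} \approx 6.4$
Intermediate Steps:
$A{\left(n,a \right)} = 15 n$ ($A{\left(n,a \right)} = 3 \left(4 n + n\right) = 3 \cdot 5 n = 15 n$)
$I = 80$ ($I = - 2 \cdot 10 \left(-4\right) = \left(-2\right) \left(-40\right) = 80$)
$P{\left(Q,Y \right)} = \frac{80 + Q}{-15 + Y}$ ($P{\left(Q,Y \right)} = \frac{Q + 80}{Y + 15 \left(-1\right)} = \frac{80 + Q}{Y - 15} = \frac{80 + Q}{-15 + Y}$)
$- 4 P{\left(-8,-30 \right)} = - 4 \frac{80 - 8}{-15 - 30} = - 4 \frac{1}{-45} \cdot 72 = - 4 \left(\left(- \frac{1}{45}\right) 72\right) = \left(-4\right) \left(- \frac{8}{5}\right) = \frac{32}{5}$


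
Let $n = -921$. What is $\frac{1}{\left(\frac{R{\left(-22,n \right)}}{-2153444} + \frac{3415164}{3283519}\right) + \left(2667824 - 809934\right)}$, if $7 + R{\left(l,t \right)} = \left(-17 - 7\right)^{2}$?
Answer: $\frac{7070874289436}{13136913986096352545} \approx 5.3824 \cdot 10^{-7}$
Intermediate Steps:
$R{\left(l,t \right)} = 569$ ($R{\left(l,t \right)} = -7 + \left(-17 - 7\right)^{2} = -7 + \left(-24\right)^{2} = -7 + 576 = 569$)
$\frac{1}{\left(\frac{R{\left(-22,n \right)}}{-2153444} + \frac{3415164}{3283519}\right) + \left(2667824 - 809934\right)} = \frac{1}{\left(\frac{569}{-2153444} + \frac{3415164}{3283519}\right) + \left(2667824 - 809934\right)} = \frac{1}{\left(569 \left(- \frac{1}{2153444}\right) + 3415164 \cdot \frac{1}{3283519}\right) + 1857890} = \frac{1}{\left(- \frac{569}{2153444} + \frac{3415164}{3283519}\right) + 1857890} = \frac{1}{\frac{7352496102505}{7070874289436} + 1857890} = \frac{1}{\frac{13136913986096352545}{7070874289436}} = \frac{7070874289436}{13136913986096352545}$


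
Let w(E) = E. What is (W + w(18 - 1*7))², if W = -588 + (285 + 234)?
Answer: 3364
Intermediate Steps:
W = -69 (W = -588 + 519 = -69)
(W + w(18 - 1*7))² = (-69 + (18 - 1*7))² = (-69 + (18 - 7))² = (-69 + 11)² = (-58)² = 3364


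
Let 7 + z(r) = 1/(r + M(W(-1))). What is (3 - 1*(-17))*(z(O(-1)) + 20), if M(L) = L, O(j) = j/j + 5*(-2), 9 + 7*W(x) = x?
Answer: 18840/73 ≈ 258.08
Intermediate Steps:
W(x) = -9/7 + x/7
O(j) = -9 (O(j) = 1 - 10 = -9)
z(r) = -7 + 1/(-10/7 + r) (z(r) = -7 + 1/(r + (-9/7 + (⅐)*(-1))) = -7 + 1/(r + (-9/7 - ⅐)) = -7 + 1/(r - 10/7) = -7 + 1/(-10/7 + r))
(3 - 1*(-17))*(z(O(-1)) + 20) = (3 - 1*(-17))*(7*(11 - 7*(-9))/(-10 + 7*(-9)) + 20) = (3 + 17)*(7*(11 + 63)/(-10 - 63) + 20) = 20*(7*74/(-73) + 20) = 20*(7*(-1/73)*74 + 20) = 20*(-518/73 + 20) = 20*(942/73) = 18840/73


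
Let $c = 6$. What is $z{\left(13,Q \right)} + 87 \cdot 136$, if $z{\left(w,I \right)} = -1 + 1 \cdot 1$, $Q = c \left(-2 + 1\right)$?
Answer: $11832$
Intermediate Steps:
$Q = -6$ ($Q = 6 \left(-2 + 1\right) = 6 \left(-1\right) = -6$)
$z{\left(w,I \right)} = 0$ ($z{\left(w,I \right)} = -1 + 1 = 0$)
$z{\left(13,Q \right)} + 87 \cdot 136 = 0 + 87 \cdot 136 = 0 + 11832 = 11832$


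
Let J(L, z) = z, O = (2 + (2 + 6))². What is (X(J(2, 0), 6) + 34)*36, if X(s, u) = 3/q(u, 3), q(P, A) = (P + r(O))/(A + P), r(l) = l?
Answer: 65358/53 ≈ 1233.2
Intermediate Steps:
O = 100 (O = (2 + 8)² = 10² = 100)
q(P, A) = (100 + P)/(A + P) (q(P, A) = (P + 100)/(A + P) = (100 + P)/(A + P))
X(s, u) = 3*(3 + u)/(100 + u) (X(s, u) = 3/(((100 + u)/(3 + u))) = 3*((3 + u)/(100 + u)) = 3*(3 + u)/(100 + u))
(X(J(2, 0), 6) + 34)*36 = (3*(3 + 6)/(100 + 6) + 34)*36 = (3*9/106 + 34)*36 = (3*(1/106)*9 + 34)*36 = (27/106 + 34)*36 = (3631/106)*36 = 65358/53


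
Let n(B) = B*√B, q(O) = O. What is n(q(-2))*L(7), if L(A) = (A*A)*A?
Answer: -686*I*√2 ≈ -970.15*I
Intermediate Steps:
n(B) = B^(3/2)
L(A) = A³ (L(A) = A²*A = A³)
n(q(-2))*L(7) = (-2)^(3/2)*7³ = -2*I*√2*343 = -686*I*√2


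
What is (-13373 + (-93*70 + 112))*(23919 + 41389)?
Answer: -1291204468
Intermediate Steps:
(-13373 + (-93*70 + 112))*(23919 + 41389) = (-13373 + (-6510 + 112))*65308 = (-13373 - 6398)*65308 = -19771*65308 = -1291204468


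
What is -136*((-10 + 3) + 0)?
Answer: 952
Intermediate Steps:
-136*((-10 + 3) + 0) = -136*(-7 + 0) = -136*(-7) = 952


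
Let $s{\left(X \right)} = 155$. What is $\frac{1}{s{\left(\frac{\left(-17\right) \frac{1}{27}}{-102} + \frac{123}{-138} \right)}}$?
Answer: $\frac{1}{155} \approx 0.0064516$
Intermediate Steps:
$\frac{1}{s{\left(\frac{\left(-17\right) \frac{1}{27}}{-102} + \frac{123}{-138} \right)}} = \frac{1}{155}$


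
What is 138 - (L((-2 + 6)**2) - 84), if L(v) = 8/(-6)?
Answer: 670/3 ≈ 223.33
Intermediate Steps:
L(v) = -4/3 (L(v) = 8*(-1/6) = -4/3)
138 - (L((-2 + 6)**2) - 84) = 138 - (-4/3 - 84) = 138 - 1*(-256/3) = 138 + 256/3 = 670/3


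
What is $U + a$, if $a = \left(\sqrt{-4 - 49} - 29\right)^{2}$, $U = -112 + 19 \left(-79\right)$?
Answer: $-1613 + \left(29 - i \sqrt{53}\right)^{2} \approx -825.0 - 422.25 i$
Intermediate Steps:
$U = -1613$ ($U = -112 - 1501 = -1613$)
$a = \left(-29 + i \sqrt{53}\right)^{2}$ ($a = \left(\sqrt{-53} - 29\right)^{2} = \left(i \sqrt{53} - 29\right)^{2} = \left(-29 + i \sqrt{53}\right)^{2} \approx 788.0 - 422.25 i$)
$U + a = -1613 + \left(29 - i \sqrt{53}\right)^{2}$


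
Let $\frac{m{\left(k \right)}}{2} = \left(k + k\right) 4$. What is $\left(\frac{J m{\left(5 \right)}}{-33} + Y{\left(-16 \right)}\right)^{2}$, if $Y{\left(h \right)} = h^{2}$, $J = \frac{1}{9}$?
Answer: $\frac{5768706304}{88209} \approx 65398.0$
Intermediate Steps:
$J = \frac{1}{9} \approx 0.11111$
$m{\left(k \right)} = 16 k$ ($m{\left(k \right)} = 2 \left(k + k\right) 4 = 2 \cdot 2 k 4 = 2 \cdot 8 k = 16 k$)
$\left(\frac{J m{\left(5 \right)}}{-33} + Y{\left(-16 \right)}\right)^{2} = \left(\frac{\frac{1}{9} \cdot 16 \cdot 5}{-33} + \left(-16\right)^{2}\right)^{2} = \left(\frac{1}{9} \cdot 80 \left(- \frac{1}{33}\right) + 256\right)^{2} = \left(\frac{80}{9} \left(- \frac{1}{33}\right) + 256\right)^{2} = \left(- \frac{80}{297} + 256\right)^{2} = \left(\frac{75952}{297}\right)^{2} = \frac{5768706304}{88209}$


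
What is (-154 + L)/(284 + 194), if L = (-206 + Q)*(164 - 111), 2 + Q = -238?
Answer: -11896/239 ≈ -49.774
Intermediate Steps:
Q = -240 (Q = -2 - 238 = -240)
L = -23638 (L = (-206 - 240)*(164 - 111) = -446*53 = -23638)
(-154 + L)/(284 + 194) = (-154 - 23638)/(284 + 194) = -23792/478 = -23792*1/478 = -11896/239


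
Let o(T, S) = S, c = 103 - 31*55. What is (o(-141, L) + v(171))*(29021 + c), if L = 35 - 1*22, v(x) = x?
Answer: 5045096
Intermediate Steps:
L = 13 (L = 35 - 22 = 13)
c = -1602 (c = 103 - 1705 = -1602)
(o(-141, L) + v(171))*(29021 + c) = (13 + 171)*(29021 - 1602) = 184*27419 = 5045096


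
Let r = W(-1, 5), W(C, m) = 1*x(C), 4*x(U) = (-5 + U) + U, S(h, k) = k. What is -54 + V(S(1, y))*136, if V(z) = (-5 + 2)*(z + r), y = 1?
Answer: 252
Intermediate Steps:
x(U) = -5/4 + U/2 (x(U) = ((-5 + U) + U)/4 = (-5 + 2*U)/4 = -5/4 + U/2)
W(C, m) = -5/4 + C/2 (W(C, m) = 1*(-5/4 + C/2) = -5/4 + C/2)
r = -7/4 (r = -5/4 + (½)*(-1) = -5/4 - ½ = -7/4 ≈ -1.7500)
V(z) = 21/4 - 3*z (V(z) = (-5 + 2)*(z - 7/4) = -3*(-7/4 + z) = 21/4 - 3*z)
-54 + V(S(1, y))*136 = -54 + (21/4 - 3*1)*136 = -54 + (21/4 - 3)*136 = -54 + (9/4)*136 = -54 + 306 = 252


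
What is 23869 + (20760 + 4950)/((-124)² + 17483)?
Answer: 261445727/10953 ≈ 23870.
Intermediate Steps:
23869 + (20760 + 4950)/((-124)² + 17483) = 23869 + 25710/(15376 + 17483) = 23869 + 25710/32859 = 23869 + 25710*(1/32859) = 23869 + 8570/10953 = 261445727/10953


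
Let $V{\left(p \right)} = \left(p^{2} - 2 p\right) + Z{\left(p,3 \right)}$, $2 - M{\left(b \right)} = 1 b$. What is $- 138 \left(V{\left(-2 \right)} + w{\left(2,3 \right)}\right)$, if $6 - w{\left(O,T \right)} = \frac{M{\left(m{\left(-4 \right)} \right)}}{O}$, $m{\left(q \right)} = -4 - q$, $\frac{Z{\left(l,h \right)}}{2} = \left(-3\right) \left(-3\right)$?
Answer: $-4278$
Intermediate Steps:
$Z{\left(l,h \right)} = 18$ ($Z{\left(l,h \right)} = 2 \left(\left(-3\right) \left(-3\right)\right) = 2 \cdot 9 = 18$)
$M{\left(b \right)} = 2 - b$ ($M{\left(b \right)} = 2 - 1 b = 2 - b$)
$V{\left(p \right)} = 18 + p^{2} - 2 p$ ($V{\left(p \right)} = \left(p^{2} - 2 p\right) + 18 = 18 + p^{2} - 2 p$)
$w{\left(O,T \right)} = 6 - \frac{2}{O}$ ($w{\left(O,T \right)} = 6 - \frac{2 - \left(-4 - -4\right)}{O} = 6 - \frac{2 - \left(-4 + 4\right)}{O} = 6 - \frac{2 - 0}{O} = 6 - \frac{2 + 0}{O} = 6 - \frac{2}{O}$)
$- 138 \left(V{\left(-2 \right)} + w{\left(2,3 \right)}\right) = - 138 \left(\left(18 + \left(-2\right)^{2} - -4\right) + \left(6 - \frac{2}{2}\right)\right) = - 138 \left(\left(18 + 4 + 4\right) + \left(6 - 1\right)\right) = - 138 \left(26 + \left(6 - 1\right)\right) = - 138 \left(26 + 5\right) = \left(-138\right) 31 = -4278$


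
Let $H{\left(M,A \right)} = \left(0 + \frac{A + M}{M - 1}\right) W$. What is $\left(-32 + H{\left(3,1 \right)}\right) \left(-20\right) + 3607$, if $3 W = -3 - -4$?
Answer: $\frac{12701}{3} \approx 4233.7$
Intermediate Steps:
$W = \frac{1}{3}$ ($W = \frac{-3 - -4}{3} = \frac{-3 + 4}{3} = \frac{1}{3} \cdot 1 = \frac{1}{3} \approx 0.33333$)
$H{\left(M,A \right)} = \frac{A + M}{3 \left(-1 + M\right)}$ ($H{\left(M,A \right)} = \left(0 + \frac{A + M}{M - 1}\right) \frac{1}{3} = \left(0 + \frac{A + M}{-1 + M}\right) \frac{1}{3} = \frac{A + M}{-1 + M} \frac{1}{3} = \frac{A + M}{3 \left(-1 + M\right)}$)
$\left(-32 + H{\left(3,1 \right)}\right) \left(-20\right) + 3607 = \left(-32 + \frac{1 + 3}{3 \left(-1 + 3\right)}\right) \left(-20\right) + 3607 = \left(-32 + \frac{1}{3} \cdot \frac{1}{2} \cdot 4\right) \left(-20\right) + 3607 = \left(-32 + \frac{2}{3}\right) \left(-20\right) + 3607 = \left(- \frac{94}{3}\right) \left(-20\right) + 3607 = \frac{1880}{3} + 3607 = \frac{12701}{3}$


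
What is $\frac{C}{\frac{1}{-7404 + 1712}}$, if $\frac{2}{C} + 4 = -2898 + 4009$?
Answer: $- \frac{11384}{1107} \approx -10.284$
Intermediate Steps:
$C = \frac{2}{1107}$ ($C = \frac{2}{-4 + \left(-2898 + 4009\right)} = \frac{2}{-4 + 1111} = \frac{2}{1107} \approx 0.0018067$)
$\frac{C}{\frac{1}{-7404 + 1712}} = \frac{2}{1107 \frac{1}{-7404 + 1712}} = \frac{2}{1107 \frac{1}{-5692}} = \frac{2}{1107 \left(- \frac{1}{5692}\right)} = \frac{2}{1107} \left(-5692\right) = - \frac{11384}{1107}$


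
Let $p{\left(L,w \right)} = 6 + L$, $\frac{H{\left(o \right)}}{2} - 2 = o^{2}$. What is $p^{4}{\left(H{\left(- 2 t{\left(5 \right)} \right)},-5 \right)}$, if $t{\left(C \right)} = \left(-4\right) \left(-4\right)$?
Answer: $17938308212496$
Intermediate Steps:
$t{\left(C \right)} = 16$
$H{\left(o \right)} = 4 + 2 o^{2}$
$p^{4}{\left(H{\left(- 2 t{\left(5 \right)} \right)},-5 \right)} = \left(6 + \left(4 + 2 \left(\left(-2\right) 16\right)^{2}\right)\right)^{4} = \left(6 + \left(4 + 2 \left(-32\right)^{2}\right)\right)^{4} = \left(6 + \left(4 + 2 \cdot 1024\right)\right)^{4} = \left(6 + \left(4 + 2048\right)\right)^{4} = \left(6 + 2052\right)^{4} = 2058^{4} = 17938308212496$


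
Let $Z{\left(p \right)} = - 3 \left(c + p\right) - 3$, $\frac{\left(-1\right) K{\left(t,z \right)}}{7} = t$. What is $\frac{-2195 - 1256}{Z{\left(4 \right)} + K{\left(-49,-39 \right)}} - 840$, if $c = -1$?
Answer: $- \frac{281491}{331} \approx -850.43$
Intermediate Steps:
$K{\left(t,z \right)} = - 7 t$
$Z{\left(p \right)} = - 3 p$ ($Z{\left(p \right)} = - 3 \left(-1 + p\right) - 3 = \left(3 - 3 p\right) - 3 = - 3 p$)
$\frac{-2195 - 1256}{Z{\left(4 \right)} + K{\left(-49,-39 \right)}} - 840 = \frac{-2195 - 1256}{\left(-3\right) 4 - -343} - 840 = - \frac{3451}{-12 + 343} - 840 = - \frac{3451}{331} - 840 = - \frac{281491}{331}$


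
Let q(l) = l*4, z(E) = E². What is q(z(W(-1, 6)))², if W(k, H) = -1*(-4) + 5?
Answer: 104976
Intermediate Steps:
W(k, H) = 9 (W(k, H) = 4 + 5 = 9)
q(l) = 4*l
q(z(W(-1, 6)))² = (4*9²)² = (4*81)² = 324² = 104976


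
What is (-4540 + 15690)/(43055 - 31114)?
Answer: 11150/11941 ≈ 0.93376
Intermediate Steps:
(-4540 + 15690)/(43055 - 31114) = 11150/11941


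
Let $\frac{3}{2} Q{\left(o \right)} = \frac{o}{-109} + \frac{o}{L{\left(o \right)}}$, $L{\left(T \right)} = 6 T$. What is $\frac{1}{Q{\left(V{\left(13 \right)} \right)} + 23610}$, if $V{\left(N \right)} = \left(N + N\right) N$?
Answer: $\frac{981}{23159491} \approx 4.2358 \cdot 10^{-5}$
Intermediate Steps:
$V{\left(N \right)} = 2 N^{2}$ ($V{\left(N \right)} = 2 N N = 2 N^{2}$)
$Q{\left(o \right)} = \frac{1}{9} - \frac{2 o}{327}$ ($Q{\left(o \right)} = \frac{2 \left(\frac{o}{-109} + \frac{o}{6 o}\right)}{3} = \frac{2 \left(o \left(- \frac{1}{109}\right) + o \frac{1}{6 o}\right)}{3} = \frac{2 \left(- \frac{o}{109} + \frac{1}{6}\right)}{3} = \frac{2 \left(\frac{1}{6} - \frac{o}{109}\right)}{3} = \frac{1}{9} - \frac{2 o}{327}$)
$\frac{1}{Q{\left(V{\left(13 \right)} \right)} + 23610} = \frac{1}{\left(\frac{1}{9} - \frac{2 \cdot 2 \cdot 13^{2}}{327}\right) + 23610} = \frac{1}{\left(\frac{1}{9} - \frac{2 \cdot 2 \cdot 169}{327}\right) + 23610} = \frac{1}{\left(\frac{1}{9} - \frac{676}{327}\right) + 23610} = \frac{1}{- \frac{1919}{981} + 23610} = \frac{1}{\frac{23159491}{981}} = \frac{981}{23159491}$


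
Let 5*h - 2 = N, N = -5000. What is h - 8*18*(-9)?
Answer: 1482/5 ≈ 296.40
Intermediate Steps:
h = -4998/5 (h = ⅖ + (⅕)*(-5000) = ⅖ - 1000 = -4998/5 ≈ -999.60)
h - 8*18*(-9) = -4998/5 - 8*18*(-9) = -4998/5 - 144*(-9) = -4998/5 - 1*(-1296) = -4998/5 + 1296 = 1482/5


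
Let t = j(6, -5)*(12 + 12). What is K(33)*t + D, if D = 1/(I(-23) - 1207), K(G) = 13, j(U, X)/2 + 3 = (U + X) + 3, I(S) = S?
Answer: 767519/1230 ≈ 624.00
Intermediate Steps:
j(U, X) = 2*U + 2*X (j(U, X) = -6 + 2*((U + X) + 3) = -6 + 2*(3 + U + X) = -6 + (6 + 2*U + 2*X) = 2*U + 2*X)
D = -1/1230 (D = 1/(-23 - 1207) = 1/(-1230) = -1/1230 ≈ -0.00081301)
t = 48 (t = (2*6 + 2*(-5))*(12 + 12) = (12 - 10)*24 = 2*24 = 48)
K(33)*t + D = 13*48 - 1/1230 = 624 - 1/1230 = 767519/1230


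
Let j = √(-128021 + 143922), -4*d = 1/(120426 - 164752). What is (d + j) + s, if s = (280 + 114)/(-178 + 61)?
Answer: -69857659/20744568 + √15901 ≈ 122.73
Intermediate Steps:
d = 1/177304 (d = -1/(4*(120426 - 164752)) = -¼/(-44326) = -¼*(-1/44326) = 1/177304 ≈ 5.6400e-6)
j = √15901 ≈ 126.10
s = -394/117 (s = 394/(-117) = 394*(-1/117) = -394/117 ≈ -3.3675)
(d + j) + s = (1/177304 + √15901) - 394/117 = -69857659/20744568 + √15901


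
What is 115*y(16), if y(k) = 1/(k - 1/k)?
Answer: 368/51 ≈ 7.2157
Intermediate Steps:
115*y(16) = 115*(16/(-1 + 16²)) = 115*(16/(-1 + 256)) = 115*(16/255) = 368/51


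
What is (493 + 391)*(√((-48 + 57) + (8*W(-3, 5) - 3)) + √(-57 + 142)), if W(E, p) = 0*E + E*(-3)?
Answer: 884*√78 + 884*√85 ≈ 15957.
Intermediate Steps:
W(E, p) = -3*E (W(E, p) = 0 - 3*E = -3*E)
(493 + 391)*(√((-48 + 57) + (8*W(-3, 5) - 3)) + √(-57 + 142)) = (493 + 391)*(√((-48 + 57) + (8*(-3*(-3)) - 3)) + √(-57 + 142)) = 884*(√(9 + (8*9 - 3)) + √85) = 884*(√(9 + (72 - 3)) + √85) = 884*(√(9 + 69) + √85) = 884*(√78 + √85) = 884*√78 + 884*√85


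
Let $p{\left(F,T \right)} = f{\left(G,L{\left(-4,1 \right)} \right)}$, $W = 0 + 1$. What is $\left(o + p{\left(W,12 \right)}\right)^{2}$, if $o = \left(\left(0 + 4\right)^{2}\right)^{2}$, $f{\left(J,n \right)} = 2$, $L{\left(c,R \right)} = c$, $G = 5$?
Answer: $66564$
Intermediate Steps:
$W = 1$
$o = 256$ ($o = \left(4^{2}\right)^{2} = 16^{2} = 256$)
$p{\left(F,T \right)} = 2$
$\left(o + p{\left(W,12 \right)}\right)^{2} = \left(256 + 2\right)^{2} = 258^{2} = 66564$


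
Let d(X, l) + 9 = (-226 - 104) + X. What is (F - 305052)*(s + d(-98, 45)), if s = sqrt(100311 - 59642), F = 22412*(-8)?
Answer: 211660076 - 484348*sqrt(40669) ≈ 1.1398e+8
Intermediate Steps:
d(X, l) = -339 + X (d(X, l) = -9 + ((-226 - 104) + X) = -9 + (-330 + X) = -339 + X)
F = -179296
s = sqrt(40669) ≈ 201.67
(F - 305052)*(s + d(-98, 45)) = (-179296 - 305052)*(sqrt(40669) + (-339 - 98)) = -484348*(sqrt(40669) - 437) = -484348*(-437 + sqrt(40669)) = 211660076 - 484348*sqrt(40669)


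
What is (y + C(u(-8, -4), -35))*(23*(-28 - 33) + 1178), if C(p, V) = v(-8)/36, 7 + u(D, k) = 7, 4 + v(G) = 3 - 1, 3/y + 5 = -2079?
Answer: 26725/2084 ≈ 12.824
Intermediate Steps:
y = -3/2084 (y = 3/(-5 - 2079) = 3/(-2084) = 3*(-1/2084) = -3/2084 ≈ -0.0014395)
v(G) = -2 (v(G) = -4 + (3 - 1) = -4 + 2 = -2)
u(D, k) = 0 (u(D, k) = -7 + 7 = 0)
C(p, V) = -1/18 (C(p, V) = -2/36 = -2*1/36 = -1/18)
(y + C(u(-8, -4), -35))*(23*(-28 - 33) + 1178) = (-3/2084 - 1/18)*(23*(-28 - 33) + 1178) = -1069*(23*(-61) + 1178)/18756 = -1069*(-1403 + 1178)/18756 = -1069/18756*(-225) = 26725/2084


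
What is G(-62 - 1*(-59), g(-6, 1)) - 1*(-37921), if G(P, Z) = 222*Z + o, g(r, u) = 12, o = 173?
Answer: 40758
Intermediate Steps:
G(P, Z) = 173 + 222*Z (G(P, Z) = 222*Z + 173 = 173 + 222*Z)
G(-62 - 1*(-59), g(-6, 1)) - 1*(-37921) = (173 + 222*12) - 1*(-37921) = (173 + 2664) + 37921 = 2837 + 37921 = 40758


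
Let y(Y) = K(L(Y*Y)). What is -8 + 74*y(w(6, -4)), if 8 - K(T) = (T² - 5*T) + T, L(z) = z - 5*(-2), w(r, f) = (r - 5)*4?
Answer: -41744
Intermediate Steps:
w(r, f) = -20 + 4*r (w(r, f) = (-5 + r)*4 = -20 + 4*r)
L(z) = 10 + z (L(z) = z + 10 = 10 + z)
K(T) = 8 - T² + 4*T (K(T) = 8 - ((T² - 5*T) + T) = 8 - (T² - 4*T) = 8 + (-T² + 4*T) = 8 - T² + 4*T)
y(Y) = 48 - (10 + Y²)² + 4*Y² (y(Y) = 8 - (10 + Y*Y)² + 4*(10 + Y*Y) = 8 - (10 + Y²)² + 4*(10 + Y²) = 8 - (10 + Y²)² + (40 + 4*Y²) = 48 - (10 + Y²)² + 4*Y²)
-8 + 74*y(w(6, -4)) = -8 + 74*(-52 - (-20 + 4*6)⁴ - 16*(-20 + 4*6)²) = -8 + 74*(-52 - (-20 + 24)⁴ - 16*(-20 + 24)²) = -8 + 74*(-52 - 1*4⁴ - 16*4²) = -8 + 74*(-52 - 1*256 - 16*16) = -8 + 74*(-52 - 256 - 256) = -8 + 74*(-564) = -8 - 41736 = -41744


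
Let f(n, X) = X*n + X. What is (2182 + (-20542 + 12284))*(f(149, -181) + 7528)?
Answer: 119223272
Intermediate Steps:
f(n, X) = X + X*n
(2182 + (-20542 + 12284))*(f(149, -181) + 7528) = (2182 + (-20542 + 12284))*(-181*(1 + 149) + 7528) = (2182 - 8258)*(-181*150 + 7528) = -6076*(-27150 + 7528) = -6076*(-19622) = 119223272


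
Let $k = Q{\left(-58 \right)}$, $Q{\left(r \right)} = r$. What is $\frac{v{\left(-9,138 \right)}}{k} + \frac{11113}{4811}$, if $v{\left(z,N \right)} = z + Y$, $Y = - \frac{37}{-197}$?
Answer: $\frac{67664517}{27485243} \approx 2.4618$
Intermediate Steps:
$Y = \frac{37}{197}$ ($Y = \left(-37\right) \left(- \frac{1}{197}\right) = \frac{37}{197} \approx 0.18782$)
$v{\left(z,N \right)} = \frac{37}{197} + z$ ($v{\left(z,N \right)} = z + \frac{37}{197} = \frac{37}{197} + z$)
$k = -58$
$\frac{v{\left(-9,138 \right)}}{k} + \frac{11113}{4811} = \frac{\frac{37}{197} - 9}{-58} + \frac{11113}{4811} = \left(- \frac{1736}{197}\right) \left(- \frac{1}{58}\right) + 11113 \cdot \frac{1}{4811} = \frac{868}{5713} + \frac{11113}{4811} = \frac{67664517}{27485243}$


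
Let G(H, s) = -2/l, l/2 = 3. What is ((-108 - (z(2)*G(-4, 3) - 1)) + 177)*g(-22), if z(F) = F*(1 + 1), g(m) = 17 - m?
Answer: 2782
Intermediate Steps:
l = 6 (l = 2*3 = 6)
z(F) = 2*F (z(F) = F*2 = 2*F)
G(H, s) = -⅓ (G(H, s) = -2/6 = -2*⅙ = -⅓)
((-108 - (z(2)*G(-4, 3) - 1)) + 177)*g(-22) = ((-108 - ((2*2)*(-⅓) - 1)) + 177)*(17 - 1*(-22)) = ((-108 - (4*(-⅓) - 1)) + 177)*(17 + 22) = ((-108 - (-4/3 - 1)) + 177)*39 = ((-108 - 1*(-7/3)) + 177)*39 = ((-108 + 7/3) + 177)*39 = (-317/3 + 177)*39 = (214/3)*39 = 2782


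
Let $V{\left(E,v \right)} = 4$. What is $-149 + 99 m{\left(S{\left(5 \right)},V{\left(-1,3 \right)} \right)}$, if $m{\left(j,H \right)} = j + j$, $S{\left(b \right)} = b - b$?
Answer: $-149$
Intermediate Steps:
$S{\left(b \right)} = 0$
$m{\left(j,H \right)} = 2 j$
$-149 + 99 m{\left(S{\left(5 \right)},V{\left(-1,3 \right)} \right)} = -149 + 99 \cdot 2 \cdot 0 = -149 + 99 \cdot 0 = -149 + 0 = -149$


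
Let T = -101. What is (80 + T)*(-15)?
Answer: 315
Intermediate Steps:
(80 + T)*(-15) = (80 - 101)*(-15) = -21*(-15) = 315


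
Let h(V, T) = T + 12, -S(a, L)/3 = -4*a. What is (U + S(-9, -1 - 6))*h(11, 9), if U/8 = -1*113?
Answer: -21252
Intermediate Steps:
S(a, L) = 12*a (S(a, L) = -(-12)*a = 12*a)
U = -904 (U = 8*(-1*113) = 8*(-113) = -904)
h(V, T) = 12 + T
(U + S(-9, -1 - 6))*h(11, 9) = (-904 + 12*(-9))*(12 + 9) = (-904 - 108)*21 = -1012*21 = -21252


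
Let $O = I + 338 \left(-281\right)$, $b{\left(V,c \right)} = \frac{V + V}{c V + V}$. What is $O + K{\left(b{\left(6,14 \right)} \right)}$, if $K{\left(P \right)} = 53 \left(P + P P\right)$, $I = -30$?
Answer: $- \frac{21374998}{225} \approx -95000.0$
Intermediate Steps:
$b{\left(V,c \right)} = \frac{2 V}{V + V c}$ ($b{\left(V,c \right)} = \frac{2 V}{V c + V} = \frac{2 V}{V + V c}$)
$O = -95008$ ($O = -30 + 338 \left(-281\right) = -30 - 94978 = -95008$)
$K{\left(P \right)} = 53 P + 53 P^{2}$ ($K{\left(P \right)} = 53 \left(P + P^{2}\right) = 53 P + 53 P^{2}$)
$O + K{\left(b{\left(6,14 \right)} \right)} = -95008 + 53 \frac{2}{1 + 14} \left(1 + \frac{2}{1 + 14}\right) = -95008 + 53 \cdot \frac{2}{15} \left(1 + \frac{2}{15}\right) = -95008 + 53 \cdot \frac{2}{15} \cdot \frac{17}{15} = -95008 + \frac{1802}{225} = - \frac{21374998}{225}$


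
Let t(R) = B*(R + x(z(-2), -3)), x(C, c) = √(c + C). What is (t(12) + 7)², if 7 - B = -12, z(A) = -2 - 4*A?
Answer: 56308 + 8930*√3 ≈ 71775.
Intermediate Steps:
B = 19 (B = 7 - 1*(-12) = 7 + 12 = 19)
x(C, c) = √(C + c)
t(R) = 19*R + 19*√3 (t(R) = 19*(R + √((-2 - 4*(-2)) - 3)) = 19*(R + √((-2 + 8) - 3)) = 19*(R + √(6 - 3)) = 19*(R + √3) = 19*R + 19*√3)
(t(12) + 7)² = ((19*12 + 19*√3) + 7)² = ((228 + 19*√3) + 7)² = (235 + 19*√3)²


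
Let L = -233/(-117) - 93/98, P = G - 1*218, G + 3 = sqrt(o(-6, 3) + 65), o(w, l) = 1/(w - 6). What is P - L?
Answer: -2545939/11466 + sqrt(2337)/6 ≈ -213.99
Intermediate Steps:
o(w, l) = 1/(-6 + w)
G = -3 + sqrt(2337)/6 (G = -3 + sqrt(1/(-6 - 6) + 65) = -3 + sqrt(1/(-12) + 65) = -3 + sqrt(-1/12 + 65) = -3 + sqrt(779/12) = -3 + sqrt(2337)/6 ≈ 5.0571)
P = -221 + sqrt(2337)/6 (P = (-3 + sqrt(2337)/6) - 1*218 = (-3 + sqrt(2337)/6) - 218 = -221 + sqrt(2337)/6 ≈ -212.94)
L = 11953/11466 (L = -233*(-1/117) - 93*1/98 = 233/117 - 93/98 = 11953/11466 ≈ 1.0425)
P - L = (-221 + sqrt(2337)/6) - 1*11953/11466 = (-221 + sqrt(2337)/6) - 11953/11466 = -2545939/11466 + sqrt(2337)/6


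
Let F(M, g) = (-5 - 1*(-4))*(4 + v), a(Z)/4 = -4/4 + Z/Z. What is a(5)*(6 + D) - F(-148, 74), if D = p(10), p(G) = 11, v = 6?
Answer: 10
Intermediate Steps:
D = 11
a(Z) = 0 (a(Z) = 4*(-4/4 + Z/Z) = 4*(-4*¼ + 1) = 4*(-1 + 1) = 4*0 = 0)
F(M, g) = -10 (F(M, g) = (-5 - 1*(-4))*(4 + 6) = (-5 + 4)*10 = -1*10 = -10)
a(5)*(6 + D) - F(-148, 74) = 0*(6 + 11) - 1*(-10) = 0*17 + 10 = 0 + 10 = 10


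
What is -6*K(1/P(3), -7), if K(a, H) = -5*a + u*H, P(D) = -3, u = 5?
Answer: 200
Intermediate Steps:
K(a, H) = -5*a + 5*H
-6*K(1/P(3), -7) = -6*(-5/(-3) + 5*(-7)) = -6*(-5*(-1/3) - 35) = -6*(5/3 - 35) = -6*(-100/3) = 200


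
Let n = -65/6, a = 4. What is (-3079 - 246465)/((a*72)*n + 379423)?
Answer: -249544/376303 ≈ -0.66315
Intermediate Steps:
n = -65/6 (n = -65*⅙ = -65/6 ≈ -10.833)
(-3079 - 246465)/((a*72)*n + 379423) = (-3079 - 246465)/((4*72)*(-65/6) + 379423) = -249544/(288*(-65/6) + 379423) = -249544/(-3120 + 379423) = -249544/376303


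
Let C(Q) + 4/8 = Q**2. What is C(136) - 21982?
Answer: -6973/2 ≈ -3486.5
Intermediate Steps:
C(Q) = -1/2 + Q**2
C(136) - 21982 = (-1/2 + 136**2) - 21982 = (-1/2 + 18496) - 21982 = 36991/2 - 21982 = -6973/2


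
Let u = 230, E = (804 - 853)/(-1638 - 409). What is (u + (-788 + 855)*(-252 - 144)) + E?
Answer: -53840145/2047 ≈ -26302.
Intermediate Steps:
E = 49/2047 (E = -49/(-2047) = -49*(-1/2047) = 49/2047 ≈ 0.023937)
(u + (-788 + 855)*(-252 - 144)) + E = (230 + (-788 + 855)*(-252 - 144)) + 49/2047 = (230 + 67*(-396)) + 49/2047 = (230 - 26532) + 49/2047 = -26302 + 49/2047 = -53840145/2047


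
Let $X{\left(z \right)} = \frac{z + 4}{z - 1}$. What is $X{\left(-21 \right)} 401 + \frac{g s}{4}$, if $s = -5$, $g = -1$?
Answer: $\frac{13689}{44} \approx 311.11$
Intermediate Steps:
$X{\left(z \right)} = \frac{4 + z}{-1 + z}$
$X{\left(-21 \right)} 401 + \frac{g s}{4} = \frac{4 - 21}{-1 - 21} \cdot 401 + \frac{\left(-1\right) \left(-5\right)}{4} = \frac{1}{-22} \left(-17\right) 401 + 5 \cdot \frac{1}{4} = \left(- \frac{1}{22}\right) \left(-17\right) 401 + \frac{5}{4} = \frac{17}{22} \cdot 401 + \frac{5}{4} = \frac{6817}{22} + \frac{5}{4} = \frac{13689}{44}$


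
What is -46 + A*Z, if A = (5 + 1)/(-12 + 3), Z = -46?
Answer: -46/3 ≈ -15.333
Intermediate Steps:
A = -⅔ (A = 6/(-9) = 6*(-⅑) = -⅔ ≈ -0.66667)
-46 + A*Z = -46 - ⅔*(-46) = -46 + 92/3 = -46/3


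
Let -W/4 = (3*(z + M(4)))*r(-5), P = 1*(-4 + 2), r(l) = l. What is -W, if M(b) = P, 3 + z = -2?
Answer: 420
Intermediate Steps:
z = -5 (z = -3 - 2 = -5)
P = -2 (P = 1*(-2) = -2)
M(b) = -2
W = -420 (W = -4*3*(-5 - 2)*(-5) = -4*3*(-7)*(-5) = -(-84)*(-5) = -4*105 = -420)
-W = -1*(-420) = 420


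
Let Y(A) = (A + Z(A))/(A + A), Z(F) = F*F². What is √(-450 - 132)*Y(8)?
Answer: 65*I*√582/2 ≈ 784.05*I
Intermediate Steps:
Z(F) = F³
Y(A) = (A + A³)/(2*A) (Y(A) = (A + A³)/(A + A) = (A + A³)/((2*A)) = (A + A³)*(1/(2*A)) = (A + A³)/(2*A))
√(-450 - 132)*Y(8) = √(-450 - 132)*(½ + (½)*8²) = √(-582)*(½ + (½)*64) = (I*√582)*(½ + 32) = (I*√582)*(65/2) = 65*I*√582/2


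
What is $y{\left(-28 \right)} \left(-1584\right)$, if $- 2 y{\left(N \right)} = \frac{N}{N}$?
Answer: $792$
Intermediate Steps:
$y{\left(N \right)} = - \frac{1}{2}$ ($y{\left(N \right)} = - \frac{N \frac{1}{N}}{2} = \left(- \frac{1}{2}\right) 1 = - \frac{1}{2}$)
$y{\left(-28 \right)} \left(-1584\right) = \left(- \frac{1}{2}\right) \left(-1584\right) = 792$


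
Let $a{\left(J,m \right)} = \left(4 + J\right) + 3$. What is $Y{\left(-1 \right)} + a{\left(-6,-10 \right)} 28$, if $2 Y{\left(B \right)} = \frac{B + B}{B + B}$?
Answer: $\frac{57}{2} \approx 28.5$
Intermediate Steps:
$a{\left(J,m \right)} = 7 + J$
$Y{\left(B \right)} = \frac{1}{2}$ ($Y{\left(B \right)} = \frac{\left(B + B\right) \frac{1}{B + B}}{2} = \frac{2 B \frac{1}{2 B}}{2} = \frac{1}{2} \cdot 1 = \frac{1}{2}$)
$Y{\left(-1 \right)} + a{\left(-6,-10 \right)} 28 = \frac{1}{2} + \left(7 - 6\right) 28 = \frac{1}{2} + 1 \cdot 28 = \frac{1}{2} + 28 = \frac{57}{2}$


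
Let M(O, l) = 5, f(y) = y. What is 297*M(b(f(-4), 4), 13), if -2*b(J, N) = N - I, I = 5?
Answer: 1485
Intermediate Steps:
b(J, N) = 5/2 - N/2 (b(J, N) = -(N - 1*5)/2 = -(N - 5)/2 = -(-5 + N)/2 = 5/2 - N/2)
297*M(b(f(-4), 4), 13) = 297*5 = 1485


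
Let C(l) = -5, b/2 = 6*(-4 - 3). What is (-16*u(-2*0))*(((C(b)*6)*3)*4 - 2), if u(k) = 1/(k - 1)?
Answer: -5792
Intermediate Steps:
b = -84 (b = 2*(6*(-4 - 3)) = 2*(6*(-7)) = 2*(-42) = -84)
u(k) = 1/(-1 + k)
(-16*u(-2*0))*(((C(b)*6)*3)*4 - 2) = (-16/(-1 - 2*0))*((-5*6*3)*4 - 2) = (-16/(-1 + 0))*(-30*3*4 - 2) = (-16/(-1))*(-90*4 - 2) = (-16*(-1))*(-360 - 2) = 16*(-362) = -5792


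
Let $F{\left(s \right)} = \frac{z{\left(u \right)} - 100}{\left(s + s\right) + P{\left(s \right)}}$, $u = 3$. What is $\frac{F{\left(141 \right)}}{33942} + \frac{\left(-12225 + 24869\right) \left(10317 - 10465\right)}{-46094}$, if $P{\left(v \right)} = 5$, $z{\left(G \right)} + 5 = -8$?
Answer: $\frac{9114553713913}{224508985638} \approx 40.598$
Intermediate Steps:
$z{\left(G \right)} = -13$ ($z{\left(G \right)} = -5 - 8 = -13$)
$F{\left(s \right)} = - \frac{113}{5 + 2 s}$ ($F{\left(s \right)} = \frac{-13 - 100}{\left(s + s\right) + 5} = - \frac{113}{2 s + 5} = - \frac{113}{5 + 2 s}$)
$\frac{F{\left(141 \right)}}{33942} + \frac{\left(-12225 + 24869\right) \left(10317 - 10465\right)}{-46094} = \frac{\left(-113\right) \frac{1}{5 + 2 \cdot 141}}{33942} + \frac{\left(-12225 + 24869\right) \left(10317 - 10465\right)}{-46094} = - \frac{113}{5 + 282} \cdot \frac{1}{33942} + 12644 \left(-148\right) \left(- \frac{1}{46094}\right) = - \frac{113}{287} \cdot \frac{1}{33942} - - \frac{935656}{23047} = \left(-113\right) \frac{1}{287} \cdot \frac{1}{33942} + \frac{935656}{23047} = \left(- \frac{113}{287}\right) \frac{1}{33942} + \frac{935656}{23047} = - \frac{113}{9741354} + \frac{935656}{23047} = \frac{9114553713913}{224508985638}$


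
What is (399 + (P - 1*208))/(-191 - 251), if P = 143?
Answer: -167/221 ≈ -0.75566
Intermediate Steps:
(399 + (P - 1*208))/(-191 - 251) = (399 + (143 - 1*208))/(-191 - 251) = (399 + (143 - 208))/(-442) = (399 - 65)*(-1/442) = 334*(-1/442) = -167/221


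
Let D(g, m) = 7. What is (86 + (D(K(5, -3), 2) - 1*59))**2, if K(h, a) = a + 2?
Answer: 1156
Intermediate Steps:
K(h, a) = 2 + a
(86 + (D(K(5, -3), 2) - 1*59))**2 = (86 + (7 - 1*59))**2 = (86 + (7 - 59))**2 = (86 - 52)**2 = 34**2 = 1156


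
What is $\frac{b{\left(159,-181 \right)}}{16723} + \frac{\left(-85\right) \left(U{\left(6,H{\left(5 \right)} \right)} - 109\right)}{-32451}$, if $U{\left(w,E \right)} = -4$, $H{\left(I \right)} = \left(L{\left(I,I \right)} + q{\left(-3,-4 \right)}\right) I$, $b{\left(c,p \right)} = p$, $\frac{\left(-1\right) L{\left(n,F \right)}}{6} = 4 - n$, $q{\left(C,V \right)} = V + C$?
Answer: $- \frac{166498046}{542678073} \approx -0.30681$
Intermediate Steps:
$q{\left(C,V \right)} = C + V$
$L{\left(n,F \right)} = -24 + 6 n$ ($L{\left(n,F \right)} = - 6 \left(4 - n\right) = -24 + 6 n$)
$H{\left(I \right)} = I \left(-31 + 6 I\right)$ ($H{\left(I \right)} = \left(\left(-24 + 6 I\right) - 7\right) I = \left(-31 + 6 I\right) I = I \left(-31 + 6 I\right)$)
$\frac{b{\left(159,-181 \right)}}{16723} + \frac{\left(-85\right) \left(U{\left(6,H{\left(5 \right)} \right)} - 109\right)}{-32451} = - \frac{181}{16723} + \frac{\left(-85\right) \left(-4 - 109\right)}{-32451} = \left(-181\right) \frac{1}{16723} + \left(-85\right) \left(-113\right) \left(- \frac{1}{32451}\right) = - \frac{181}{16723} + 9605 \left(- \frac{1}{32451}\right) = - \frac{181}{16723} - \frac{9605}{32451} = - \frac{166498046}{542678073}$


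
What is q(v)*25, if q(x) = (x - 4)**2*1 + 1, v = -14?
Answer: 8125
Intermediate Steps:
q(x) = 1 + (-4 + x)**2 (q(x) = (-4 + x)**2*1 + 1 = (-4 + x)**2 + 1 = 1 + (-4 + x)**2)
q(v)*25 = (1 + (-4 - 14)**2)*25 = (1 + (-18)**2)*25 = (1 + 324)*25 = 325*25 = 8125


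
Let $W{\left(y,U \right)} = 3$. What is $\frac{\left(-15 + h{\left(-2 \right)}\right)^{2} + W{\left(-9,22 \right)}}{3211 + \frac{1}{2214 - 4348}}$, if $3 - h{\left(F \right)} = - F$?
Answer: $\frac{424666}{6852273} \approx 0.061974$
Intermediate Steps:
$h{\left(F \right)} = 3 + F$ ($h{\left(F \right)} = 3 - - F = 3 + F$)
$\frac{\left(-15 + h{\left(-2 \right)}\right)^{2} + W{\left(-9,22 \right)}}{3211 + \frac{1}{2214 - 4348}} = \frac{\left(-15 + \left(3 - 2\right)\right)^{2} + 3}{3211 + \frac{1}{2214 - 4348}} = \frac{\left(-15 + 1\right)^{2} + 3}{3211 + \frac{1}{-2134}} = \frac{\left(-14\right)^{2} + 3}{3211 - \frac{1}{2134}} = \frac{196 + 3}{\frac{6852273}{2134}} = 199 \cdot \frac{2134}{6852273} = \frac{424666}{6852273}$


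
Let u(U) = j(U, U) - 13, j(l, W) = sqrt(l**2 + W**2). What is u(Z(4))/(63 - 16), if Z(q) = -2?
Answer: -13/47 + 2*sqrt(2)/47 ≈ -0.21642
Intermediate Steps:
j(l, W) = sqrt(W**2 + l**2)
u(U) = -13 + sqrt(2)*sqrt(U**2) (u(U) = sqrt(U**2 + U**2) - 13 = sqrt(2*U**2) - 13 = sqrt(2)*sqrt(U**2) - 13 = -13 + sqrt(2)*sqrt(U**2))
u(Z(4))/(63 - 16) = (-13 + sqrt(2)*sqrt((-2)**2))/(63 - 16) = (-13 + sqrt(2)*sqrt(4))/47 = (-13 + sqrt(2)*2)/47 = (-13 + 2*sqrt(2))/47 = -13/47 + 2*sqrt(2)/47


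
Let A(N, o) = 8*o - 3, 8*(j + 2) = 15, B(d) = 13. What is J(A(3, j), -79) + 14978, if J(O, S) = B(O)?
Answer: 14991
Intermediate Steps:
j = -1/8 (j = -2 + (1/8)*15 = -2 + 15/8 = -1/8 ≈ -0.12500)
A(N, o) = -3 + 8*o
J(O, S) = 13
J(A(3, j), -79) + 14978 = 13 + 14978 = 14991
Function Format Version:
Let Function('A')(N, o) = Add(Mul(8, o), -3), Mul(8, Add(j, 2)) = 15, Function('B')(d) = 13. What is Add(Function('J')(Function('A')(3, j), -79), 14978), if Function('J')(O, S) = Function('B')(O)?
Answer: 14991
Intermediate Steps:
j = Rational(-1, 8) (j = Add(-2, Mul(Rational(1, 8), 15)) = Add(-2, Rational(15, 8)) = Rational(-1, 8) ≈ -0.12500)
Function('A')(N, o) = Add(-3, Mul(8, o))
Function('J')(O, S) = 13
Add(Function('J')(Function('A')(3, j), -79), 14978) = Add(13, 14978) = 14991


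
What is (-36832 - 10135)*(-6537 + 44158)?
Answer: -1766945507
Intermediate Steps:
(-36832 - 10135)*(-6537 + 44158) = -46967*37621 = -1766945507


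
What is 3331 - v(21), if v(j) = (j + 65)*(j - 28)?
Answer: 3933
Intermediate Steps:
v(j) = (-28 + j)*(65 + j) (v(j) = (65 + j)*(-28 + j) = (-28 + j)*(65 + j))
3331 - v(21) = 3331 - (-1820 + 21² + 37*21) = 3331 - (-1820 + 441 + 777) = 3331 - 1*(-602) = 3331 + 602 = 3933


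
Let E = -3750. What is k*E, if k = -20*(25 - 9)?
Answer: 1200000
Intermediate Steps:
k = -320 (k = -20*16 = -320)
k*E = -320*(-3750) = 1200000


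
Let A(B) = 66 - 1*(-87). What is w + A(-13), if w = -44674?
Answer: -44521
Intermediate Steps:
A(B) = 153 (A(B) = 66 + 87 = 153)
w + A(-13) = -44674 + 153 = -44521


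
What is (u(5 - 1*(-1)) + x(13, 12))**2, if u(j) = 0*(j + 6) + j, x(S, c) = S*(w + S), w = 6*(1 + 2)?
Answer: 167281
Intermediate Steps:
w = 18 (w = 6*3 = 18)
x(S, c) = S*(18 + S)
u(j) = j (u(j) = 0*(6 + j) + j = 0 + j = j)
(u(5 - 1*(-1)) + x(13, 12))**2 = ((5 - 1*(-1)) + 13*(18 + 13))**2 = ((5 + 1) + 13*31)**2 = (6 + 403)**2 = 409**2 = 167281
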